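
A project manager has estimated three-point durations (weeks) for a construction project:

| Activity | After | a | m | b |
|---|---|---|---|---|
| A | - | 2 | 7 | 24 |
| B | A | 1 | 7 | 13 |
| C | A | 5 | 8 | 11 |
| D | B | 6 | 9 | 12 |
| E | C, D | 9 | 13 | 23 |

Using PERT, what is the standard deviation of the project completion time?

te_A = (2 + 4·7 + 24)/6 = 54/6 = 9; σ²_A = ((24−2)/6)² = 13.444
te_B = (1 + 4·7 + 13)/6 = 42/6 = 7; σ²_B = ((13−1)/6)² = 4.000
te_C = (5 + 4·8 + 11)/6 = 48/6 = 8; σ²_C = ((11−5)/6)² = 1.000
te_D = (6 + 4·9 + 12)/6 = 54/6 = 9; σ²_D = ((12−6)/6)² = 1.000
te_E = (9 + 4·13 + 23)/6 = 84/6 = 14; σ²_E = ((23−9)/6)² = 5.444

Forward pass:
ES_A = 0; EF_A = 9
ES_B = 9; EF_B = 9+7 = 16
ES_C = 9; EF_C = 9+8 = 17
ES_D = 16; EF_D = 16+9 = 25
ES_E = max(EF_C=17, EF_D=25) = 25; EF_E = 25+14 = 39
Expected project duration μ = 39 weeks. Critical path: A → B → D → E.

Variance along critical path = 13.444 + 4.000 + 1.000 + 5.444 = 23.889
σ = √23.889 = 4.888 weeks

4.89 weeks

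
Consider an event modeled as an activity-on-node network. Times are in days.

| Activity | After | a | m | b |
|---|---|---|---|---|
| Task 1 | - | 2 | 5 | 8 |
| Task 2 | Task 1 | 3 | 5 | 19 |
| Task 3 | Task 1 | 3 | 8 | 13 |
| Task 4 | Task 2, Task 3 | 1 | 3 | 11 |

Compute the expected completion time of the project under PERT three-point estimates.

17 days

te_Task 1 = (2 + 4·5 + 8)/6 = 30/6 = 5
te_Task 2 = (3 + 4·5 + 19)/6 = 42/6 = 7
te_Task 3 = (3 + 4·8 + 13)/6 = 48/6 = 8
te_Task 4 = (1 + 4·3 + 11)/6 = 24/6 = 4

Forward pass:
ES_Task 1 = 0; EF_Task 1 = 5
ES_Task 2 = 5; EF_Task 2 = 5+7 = 12
ES_Task 3 = 5; EF_Task 3 = 5+8 = 13
ES_Task 4 = max(EF_Task 2=12, EF_Task 3=13) = 13; EF_Task 4 = 13+4 = 17
Expected project duration μ = 17 days. Critical path: Task 1 → Task 3 → Task 4.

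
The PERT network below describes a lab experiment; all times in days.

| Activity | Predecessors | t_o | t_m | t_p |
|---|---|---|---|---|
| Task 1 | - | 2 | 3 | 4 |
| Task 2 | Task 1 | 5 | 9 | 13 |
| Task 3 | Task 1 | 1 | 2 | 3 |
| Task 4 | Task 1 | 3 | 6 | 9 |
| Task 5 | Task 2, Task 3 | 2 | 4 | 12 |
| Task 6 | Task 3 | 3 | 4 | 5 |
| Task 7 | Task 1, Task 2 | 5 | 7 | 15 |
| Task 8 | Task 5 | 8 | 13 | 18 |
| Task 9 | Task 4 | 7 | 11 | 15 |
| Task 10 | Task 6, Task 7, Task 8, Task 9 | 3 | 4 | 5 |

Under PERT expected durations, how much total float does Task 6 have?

te_Task 1 = (2 + 4·3 + 4)/6 = 18/6 = 3
te_Task 2 = (5 + 4·9 + 13)/6 = 54/6 = 9
te_Task 3 = (1 + 4·2 + 3)/6 = 12/6 = 2
te_Task 4 = (3 + 4·6 + 9)/6 = 36/6 = 6
te_Task 5 = (2 + 4·4 + 12)/6 = 30/6 = 5
te_Task 6 = (3 + 4·4 + 5)/6 = 24/6 = 4
te_Task 7 = (5 + 4·7 + 15)/6 = 48/6 = 8
te_Task 8 = (8 + 4·13 + 18)/6 = 78/6 = 13
te_Task 9 = (7 + 4·11 + 15)/6 = 66/6 = 11
te_Task 10 = (3 + 4·4 + 5)/6 = 24/6 = 4

Forward pass:
ES_Task 1 = 0; EF_Task 1 = 3
ES_Task 2 = 3; EF_Task 2 = 3+9 = 12
ES_Task 3 = 3; EF_Task 3 = 3+2 = 5
ES_Task 4 = 3; EF_Task 4 = 3+6 = 9
ES_Task 5 = max(EF_Task 2=12, EF_Task 3=5) = 12; EF_Task 5 = 12+5 = 17
ES_Task 6 = 5; EF_Task 6 = 5+4 = 9
ES_Task 7 = max(EF_Task 1=3, EF_Task 2=12) = 12; EF_Task 7 = 12+8 = 20
ES_Task 8 = 17; EF_Task 8 = 17+13 = 30
ES_Task 9 = 9; EF_Task 9 = 9+11 = 20
ES_Task 10 = max(EF_Task 6=9, EF_Task 7=20, EF_Task 8=30, EF_Task 9=20) = 30; EF_Task 10 = 30+4 = 34
Expected project duration μ = 34 days. Critical path: Task 1 → Task 2 → Task 5 → Task 8 → Task 10.

Backward pass:
LF_Task 10 = 34; LS_Task 10 = 34−4 = 30
LF_Task 9 = LS_Task 10 = 30; LS_Task 9 = 30−11 = 19
LF_Task 8 = LS_Task 10 = 30; LS_Task 8 = 30−13 = 17
LF_Task 7 = LS_Task 10 = 30; LS_Task 7 = 30−8 = 22
LF_Task 6 = LS_Task 10 = 30; LS_Task 6 = 30−4 = 26
LF_Task 5 = LS_Task 8 = 17; LS_Task 5 = 17−5 = 12
LF_Task 4 = LS_Task 9 = 19; LS_Task 4 = 19−6 = 13
LF_Task 3 = min(LS_Task 5=12, LS_Task 6=26) = 12; LS_Task 3 = 12−2 = 10
LF_Task 2 = min(LS_Task 5=12, LS_Task 7=22) = 12; LS_Task 2 = 12−9 = 3
LF_Task 1 = min(LS_Task 2=3, LS_Task 3=10, LS_Task 4=13, LS_Task 7=22) = 3; LS_Task 1 = 3−3 = 0
Slack_Task 6 = LS_Task 6 − ES_Task 6 = 26 − 5 = 21

21 days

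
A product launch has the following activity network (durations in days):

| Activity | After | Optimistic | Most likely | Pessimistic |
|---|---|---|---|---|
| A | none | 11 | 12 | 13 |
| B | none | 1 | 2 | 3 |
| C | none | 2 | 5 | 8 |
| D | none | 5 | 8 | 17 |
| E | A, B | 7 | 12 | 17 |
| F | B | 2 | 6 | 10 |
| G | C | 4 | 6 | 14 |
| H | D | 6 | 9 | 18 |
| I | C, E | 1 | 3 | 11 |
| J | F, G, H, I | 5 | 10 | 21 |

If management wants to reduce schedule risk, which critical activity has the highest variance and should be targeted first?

te_A = (11 + 4·12 + 13)/6 = 72/6 = 12; σ²_A = ((13−11)/6)² = 0.111
te_B = (1 + 4·2 + 3)/6 = 12/6 = 2; σ²_B = ((3−1)/6)² = 0.111
te_C = (2 + 4·5 + 8)/6 = 30/6 = 5; σ²_C = ((8−2)/6)² = 1.000
te_D = (5 + 4·8 + 17)/6 = 54/6 = 9; σ²_D = ((17−5)/6)² = 4.000
te_E = (7 + 4·12 + 17)/6 = 72/6 = 12; σ²_E = ((17−7)/6)² = 2.778
te_F = (2 + 4·6 + 10)/6 = 36/6 = 6; σ²_F = ((10−2)/6)² = 1.778
te_G = (4 + 4·6 + 14)/6 = 42/6 = 7; σ²_G = ((14−4)/6)² = 2.778
te_H = (6 + 4·9 + 18)/6 = 60/6 = 10; σ²_H = ((18−6)/6)² = 4.000
te_I = (1 + 4·3 + 11)/6 = 24/6 = 4; σ²_I = ((11−1)/6)² = 2.778
te_J = (5 + 4·10 + 21)/6 = 66/6 = 11; σ²_J = ((21−5)/6)² = 7.111

Forward pass:
ES_A = 0; EF_A = 12
ES_B = 0; EF_B = 2
ES_C = 0; EF_C = 5
ES_D = 0; EF_D = 9
ES_E = max(EF_A=12, EF_B=2) = 12; EF_E = 12+12 = 24
ES_F = 2; EF_F = 2+6 = 8
ES_G = 5; EF_G = 5+7 = 12
ES_H = 9; EF_H = 9+10 = 19
ES_I = max(EF_C=5, EF_E=24) = 24; EF_I = 24+4 = 28
ES_J = max(EF_F=8, EF_G=12, EF_H=19, EF_I=28) = 28; EF_J = 28+11 = 39
Expected project duration μ = 39 days. Critical path: A → E → I → J.

Variances on critical path: σ²_A=0.111, σ²_E=2.778, σ²_I=2.778, σ²_J=7.111.
Largest is σ²_J = 7.111.

J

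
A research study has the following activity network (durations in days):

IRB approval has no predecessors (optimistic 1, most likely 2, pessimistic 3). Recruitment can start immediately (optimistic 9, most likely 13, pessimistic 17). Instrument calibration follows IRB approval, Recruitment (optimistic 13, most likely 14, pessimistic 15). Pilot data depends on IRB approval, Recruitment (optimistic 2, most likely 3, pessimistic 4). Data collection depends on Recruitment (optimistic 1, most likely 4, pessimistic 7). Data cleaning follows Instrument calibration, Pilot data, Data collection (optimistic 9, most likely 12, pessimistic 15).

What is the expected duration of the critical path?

39 days

te_IRB approval = (1 + 4·2 + 3)/6 = 12/6 = 2
te_Recruitment = (9 + 4·13 + 17)/6 = 78/6 = 13
te_Instrument calibration = (13 + 4·14 + 15)/6 = 84/6 = 14
te_Pilot data = (2 + 4·3 + 4)/6 = 18/6 = 3
te_Data collection = (1 + 4·4 + 7)/6 = 24/6 = 4
te_Data cleaning = (9 + 4·12 + 15)/6 = 72/6 = 12

Forward pass:
ES_IRB approval = 0; EF_IRB approval = 2
ES_Recruitment = 0; EF_Recruitment = 13
ES_Instrument calibration = max(EF_IRB approval=2, EF_Recruitment=13) = 13; EF_Instrument calibration = 13+14 = 27
ES_Pilot data = max(EF_IRB approval=2, EF_Recruitment=13) = 13; EF_Pilot data = 13+3 = 16
ES_Data collection = 13; EF_Data collection = 13+4 = 17
ES_Data cleaning = max(EF_Instrument calibration=27, EF_Pilot data=16, EF_Data collection=17) = 27; EF_Data cleaning = 27+12 = 39
Expected project duration μ = 39 days. Critical path: Recruitment → Instrument calibration → Data cleaning.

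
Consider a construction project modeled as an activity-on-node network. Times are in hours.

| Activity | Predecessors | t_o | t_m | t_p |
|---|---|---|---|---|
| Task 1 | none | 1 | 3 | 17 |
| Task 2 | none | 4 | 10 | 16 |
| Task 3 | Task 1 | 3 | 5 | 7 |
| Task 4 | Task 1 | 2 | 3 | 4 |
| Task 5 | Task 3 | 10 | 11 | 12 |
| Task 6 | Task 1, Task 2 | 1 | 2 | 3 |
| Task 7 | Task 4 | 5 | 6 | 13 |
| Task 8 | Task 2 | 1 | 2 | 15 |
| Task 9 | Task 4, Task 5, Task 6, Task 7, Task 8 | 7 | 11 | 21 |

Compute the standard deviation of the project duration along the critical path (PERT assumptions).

te_Task 1 = (1 + 4·3 + 17)/6 = 30/6 = 5; σ²_Task 1 = ((17−1)/6)² = 7.111
te_Task 2 = (4 + 4·10 + 16)/6 = 60/6 = 10; σ²_Task 2 = ((16−4)/6)² = 4.000
te_Task 3 = (3 + 4·5 + 7)/6 = 30/6 = 5; σ²_Task 3 = ((7−3)/6)² = 0.444
te_Task 4 = (2 + 4·3 + 4)/6 = 18/6 = 3; σ²_Task 4 = ((4−2)/6)² = 0.111
te_Task 5 = (10 + 4·11 + 12)/6 = 66/6 = 11; σ²_Task 5 = ((12−10)/6)² = 0.111
te_Task 6 = (1 + 4·2 + 3)/6 = 12/6 = 2; σ²_Task 6 = ((3−1)/6)² = 0.111
te_Task 7 = (5 + 4·6 + 13)/6 = 42/6 = 7; σ²_Task 7 = ((13−5)/6)² = 1.778
te_Task 8 = (1 + 4·2 + 15)/6 = 24/6 = 4; σ²_Task 8 = ((15−1)/6)² = 5.444
te_Task 9 = (7 + 4·11 + 21)/6 = 72/6 = 12; σ²_Task 9 = ((21−7)/6)² = 5.444

Forward pass:
ES_Task 1 = 0; EF_Task 1 = 5
ES_Task 2 = 0; EF_Task 2 = 10
ES_Task 3 = 5; EF_Task 3 = 5+5 = 10
ES_Task 4 = 5; EF_Task 4 = 5+3 = 8
ES_Task 5 = 10; EF_Task 5 = 10+11 = 21
ES_Task 6 = max(EF_Task 1=5, EF_Task 2=10) = 10; EF_Task 6 = 10+2 = 12
ES_Task 7 = 8; EF_Task 7 = 8+7 = 15
ES_Task 8 = 10; EF_Task 8 = 10+4 = 14
ES_Task 9 = max(EF_Task 4=8, EF_Task 5=21, EF_Task 6=12, EF_Task 7=15, EF_Task 8=14) = 21; EF_Task 9 = 21+12 = 33
Expected project duration μ = 33 hours. Critical path: Task 1 → Task 3 → Task 5 → Task 9.

Variance along critical path = 7.111 + 0.444 + 0.111 + 5.444 = 13.111
σ = √13.111 = 3.621 hours

3.62 hours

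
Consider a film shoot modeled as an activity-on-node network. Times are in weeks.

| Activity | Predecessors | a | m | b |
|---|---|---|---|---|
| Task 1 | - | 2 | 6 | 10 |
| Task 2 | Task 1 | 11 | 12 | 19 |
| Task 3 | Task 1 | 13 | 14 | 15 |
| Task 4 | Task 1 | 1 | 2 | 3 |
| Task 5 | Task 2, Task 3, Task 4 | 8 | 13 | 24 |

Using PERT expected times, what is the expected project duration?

34 weeks

te_Task 1 = (2 + 4·6 + 10)/6 = 36/6 = 6
te_Task 2 = (11 + 4·12 + 19)/6 = 78/6 = 13
te_Task 3 = (13 + 4·14 + 15)/6 = 84/6 = 14
te_Task 4 = (1 + 4·2 + 3)/6 = 12/6 = 2
te_Task 5 = (8 + 4·13 + 24)/6 = 84/6 = 14

Forward pass:
ES_Task 1 = 0; EF_Task 1 = 6
ES_Task 2 = 6; EF_Task 2 = 6+13 = 19
ES_Task 3 = 6; EF_Task 3 = 6+14 = 20
ES_Task 4 = 6; EF_Task 4 = 6+2 = 8
ES_Task 5 = max(EF_Task 2=19, EF_Task 3=20, EF_Task 4=8) = 20; EF_Task 5 = 20+14 = 34
Expected project duration μ = 34 weeks. Critical path: Task 1 → Task 3 → Task 5.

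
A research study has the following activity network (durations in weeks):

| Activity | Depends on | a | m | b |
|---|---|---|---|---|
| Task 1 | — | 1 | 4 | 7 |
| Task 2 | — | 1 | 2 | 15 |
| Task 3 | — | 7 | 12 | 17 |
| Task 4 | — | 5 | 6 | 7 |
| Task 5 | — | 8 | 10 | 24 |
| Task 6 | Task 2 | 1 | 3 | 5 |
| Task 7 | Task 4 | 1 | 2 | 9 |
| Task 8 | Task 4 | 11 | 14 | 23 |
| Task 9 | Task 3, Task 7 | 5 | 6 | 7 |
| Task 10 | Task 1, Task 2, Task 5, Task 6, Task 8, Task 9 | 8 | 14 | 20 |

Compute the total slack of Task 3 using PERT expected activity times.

3 weeks

te_Task 1 = (1 + 4·4 + 7)/6 = 24/6 = 4
te_Task 2 = (1 + 4·2 + 15)/6 = 24/6 = 4
te_Task 3 = (7 + 4·12 + 17)/6 = 72/6 = 12
te_Task 4 = (5 + 4·6 + 7)/6 = 36/6 = 6
te_Task 5 = (8 + 4·10 + 24)/6 = 72/6 = 12
te_Task 6 = (1 + 4·3 + 5)/6 = 18/6 = 3
te_Task 7 = (1 + 4·2 + 9)/6 = 18/6 = 3
te_Task 8 = (11 + 4·14 + 23)/6 = 90/6 = 15
te_Task 9 = (5 + 4·6 + 7)/6 = 36/6 = 6
te_Task 10 = (8 + 4·14 + 20)/6 = 84/6 = 14

Forward pass:
ES_Task 1 = 0; EF_Task 1 = 4
ES_Task 2 = 0; EF_Task 2 = 4
ES_Task 3 = 0; EF_Task 3 = 12
ES_Task 4 = 0; EF_Task 4 = 6
ES_Task 5 = 0; EF_Task 5 = 12
ES_Task 6 = 4; EF_Task 6 = 4+3 = 7
ES_Task 7 = 6; EF_Task 7 = 6+3 = 9
ES_Task 8 = 6; EF_Task 8 = 6+15 = 21
ES_Task 9 = max(EF_Task 3=12, EF_Task 7=9) = 12; EF_Task 9 = 12+6 = 18
ES_Task 10 = max(EF_Task 1=4, EF_Task 2=4, EF_Task 5=12, EF_Task 6=7, EF_Task 8=21, EF_Task 9=18) = 21; EF_Task 10 = 21+14 = 35
Expected project duration μ = 35 weeks. Critical path: Task 4 → Task 8 → Task 10.

Backward pass:
LF_Task 10 = 35; LS_Task 10 = 35−14 = 21
LF_Task 9 = LS_Task 10 = 21; LS_Task 9 = 21−6 = 15
LF_Task 8 = LS_Task 10 = 21; LS_Task 8 = 21−15 = 6
LF_Task 7 = LS_Task 9 = 15; LS_Task 7 = 15−3 = 12
LF_Task 6 = LS_Task 10 = 21; LS_Task 6 = 21−3 = 18
LF_Task 5 = LS_Task 10 = 21; LS_Task 5 = 21−12 = 9
LF_Task 4 = min(LS_Task 7=12, LS_Task 8=6) = 6; LS_Task 4 = 6−6 = 0
LF_Task 3 = LS_Task 9 = 15; LS_Task 3 = 15−12 = 3
LF_Task 2 = min(LS_Task 6=18, LS_Task 10=21) = 18; LS_Task 2 = 18−4 = 14
LF_Task 1 = LS_Task 10 = 21; LS_Task 1 = 21−4 = 17
Slack_Task 3 = LS_Task 3 − ES_Task 3 = 3 − 0 = 3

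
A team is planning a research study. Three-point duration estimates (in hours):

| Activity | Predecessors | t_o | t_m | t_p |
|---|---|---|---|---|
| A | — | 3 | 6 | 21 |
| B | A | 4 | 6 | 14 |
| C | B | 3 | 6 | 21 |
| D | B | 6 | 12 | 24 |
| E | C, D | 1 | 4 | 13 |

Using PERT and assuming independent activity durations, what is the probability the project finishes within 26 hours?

te_A = (3 + 4·6 + 21)/6 = 48/6 = 8; σ²_A = ((21−3)/6)² = 9.000
te_B = (4 + 4·6 + 14)/6 = 42/6 = 7; σ²_B = ((14−4)/6)² = 2.778
te_C = (3 + 4·6 + 21)/6 = 48/6 = 8; σ²_C = ((21−3)/6)² = 9.000
te_D = (6 + 4·12 + 24)/6 = 78/6 = 13; σ²_D = ((24−6)/6)² = 9.000
te_E = (1 + 4·4 + 13)/6 = 30/6 = 5; σ²_E = ((13−1)/6)² = 4.000

Forward pass:
ES_A = 0; EF_A = 8
ES_B = 8; EF_B = 8+7 = 15
ES_C = 15; EF_C = 15+8 = 23
ES_D = 15; EF_D = 15+13 = 28
ES_E = max(EF_C=23, EF_D=28) = 28; EF_E = 28+5 = 33
Expected project duration μ = 33 hours. Critical path: A → B → D → E.

Variance along critical path = 9.000 + 2.778 + 9.000 + 4.000 = 24.778; σ = √24.778 = 4.978 hours.
Z = (26 − 33) / 4.978 = -1.406
P(T ≤ 26) = Φ(-1.406) ≈ 0.080

0.080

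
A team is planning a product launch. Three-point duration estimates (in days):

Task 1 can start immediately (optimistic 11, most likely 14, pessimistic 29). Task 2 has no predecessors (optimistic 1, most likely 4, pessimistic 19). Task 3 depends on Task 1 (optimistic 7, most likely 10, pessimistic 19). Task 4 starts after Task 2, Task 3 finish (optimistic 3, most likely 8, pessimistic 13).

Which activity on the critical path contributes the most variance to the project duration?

te_Task 1 = (11 + 4·14 + 29)/6 = 96/6 = 16; σ²_Task 1 = ((29−11)/6)² = 9.000
te_Task 2 = (1 + 4·4 + 19)/6 = 36/6 = 6; σ²_Task 2 = ((19−1)/6)² = 9.000
te_Task 3 = (7 + 4·10 + 19)/6 = 66/6 = 11; σ²_Task 3 = ((19−7)/6)² = 4.000
te_Task 4 = (3 + 4·8 + 13)/6 = 48/6 = 8; σ²_Task 4 = ((13−3)/6)² = 2.778

Forward pass:
ES_Task 1 = 0; EF_Task 1 = 16
ES_Task 2 = 0; EF_Task 2 = 6
ES_Task 3 = 16; EF_Task 3 = 16+11 = 27
ES_Task 4 = max(EF_Task 2=6, EF_Task 3=27) = 27; EF_Task 4 = 27+8 = 35
Expected project duration μ = 35 days. Critical path: Task 1 → Task 3 → Task 4.

Variances on critical path: σ²_Task 1=9.000, σ²_Task 3=4.000, σ²_Task 4=2.778.
Largest is σ²_Task 1 = 9.000.

Task 1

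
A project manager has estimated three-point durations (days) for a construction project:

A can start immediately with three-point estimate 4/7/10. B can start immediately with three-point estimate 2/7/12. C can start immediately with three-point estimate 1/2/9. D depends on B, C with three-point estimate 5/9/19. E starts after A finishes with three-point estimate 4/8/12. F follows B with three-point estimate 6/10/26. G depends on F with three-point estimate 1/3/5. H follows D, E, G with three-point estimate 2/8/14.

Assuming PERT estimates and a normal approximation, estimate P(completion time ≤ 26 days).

te_A = (4 + 4·7 + 10)/6 = 42/6 = 7; σ²_A = ((10−4)/6)² = 1.000
te_B = (2 + 4·7 + 12)/6 = 42/6 = 7; σ²_B = ((12−2)/6)² = 2.778
te_C = (1 + 4·2 + 9)/6 = 18/6 = 3; σ²_C = ((9−1)/6)² = 1.778
te_D = (5 + 4·9 + 19)/6 = 60/6 = 10; σ²_D = ((19−5)/6)² = 5.444
te_E = (4 + 4·8 + 12)/6 = 48/6 = 8; σ²_E = ((12−4)/6)² = 1.778
te_F = (6 + 4·10 + 26)/6 = 72/6 = 12; σ²_F = ((26−6)/6)² = 11.111
te_G = (1 + 4·3 + 5)/6 = 18/6 = 3; σ²_G = ((5−1)/6)² = 0.444
te_H = (2 + 4·8 + 14)/6 = 48/6 = 8; σ²_H = ((14−2)/6)² = 4.000

Forward pass:
ES_A = 0; EF_A = 7
ES_B = 0; EF_B = 7
ES_C = 0; EF_C = 3
ES_D = max(EF_B=7, EF_C=3) = 7; EF_D = 7+10 = 17
ES_E = 7; EF_E = 7+8 = 15
ES_F = 7; EF_F = 7+12 = 19
ES_G = 19; EF_G = 19+3 = 22
ES_H = max(EF_D=17, EF_E=15, EF_G=22) = 22; EF_H = 22+8 = 30
Expected project duration μ = 30 days. Critical path: B → F → G → H.

Variance along critical path = 2.778 + 11.111 + 0.444 + 4.000 = 18.333; σ = √18.333 = 4.282 days.
Z = (26 − 30) / 4.282 = -0.934
P(T ≤ 26) = Φ(-0.934) ≈ 0.175

0.175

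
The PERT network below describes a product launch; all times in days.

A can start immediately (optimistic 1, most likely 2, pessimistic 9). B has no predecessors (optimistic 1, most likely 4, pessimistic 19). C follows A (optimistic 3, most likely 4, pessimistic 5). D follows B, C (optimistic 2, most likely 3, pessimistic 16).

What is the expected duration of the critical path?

te_A = (1 + 4·2 + 9)/6 = 18/6 = 3
te_B = (1 + 4·4 + 19)/6 = 36/6 = 6
te_C = (3 + 4·4 + 5)/6 = 24/6 = 4
te_D = (2 + 4·3 + 16)/6 = 30/6 = 5

Forward pass:
ES_A = 0; EF_A = 3
ES_B = 0; EF_B = 6
ES_C = 3; EF_C = 3+4 = 7
ES_D = max(EF_B=6, EF_C=7) = 7; EF_D = 7+5 = 12
Expected project duration μ = 12 days. Critical path: A → C → D.

12 days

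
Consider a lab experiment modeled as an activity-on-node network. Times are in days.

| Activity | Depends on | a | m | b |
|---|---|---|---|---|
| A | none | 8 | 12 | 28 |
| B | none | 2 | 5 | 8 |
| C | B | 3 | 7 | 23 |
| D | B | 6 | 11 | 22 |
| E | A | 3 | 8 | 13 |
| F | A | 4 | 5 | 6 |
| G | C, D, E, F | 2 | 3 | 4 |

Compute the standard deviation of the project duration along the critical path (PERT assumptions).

te_A = (8 + 4·12 + 28)/6 = 84/6 = 14; σ²_A = ((28−8)/6)² = 11.111
te_B = (2 + 4·5 + 8)/6 = 30/6 = 5; σ²_B = ((8−2)/6)² = 1.000
te_C = (3 + 4·7 + 23)/6 = 54/6 = 9; σ²_C = ((23−3)/6)² = 11.111
te_D = (6 + 4·11 + 22)/6 = 72/6 = 12; σ²_D = ((22−6)/6)² = 7.111
te_E = (3 + 4·8 + 13)/6 = 48/6 = 8; σ²_E = ((13−3)/6)² = 2.778
te_F = (4 + 4·5 + 6)/6 = 30/6 = 5; σ²_F = ((6−4)/6)² = 0.111
te_G = (2 + 4·3 + 4)/6 = 18/6 = 3; σ²_G = ((4−2)/6)² = 0.111

Forward pass:
ES_A = 0; EF_A = 14
ES_B = 0; EF_B = 5
ES_C = 5; EF_C = 5+9 = 14
ES_D = 5; EF_D = 5+12 = 17
ES_E = 14; EF_E = 14+8 = 22
ES_F = 14; EF_F = 14+5 = 19
ES_G = max(EF_C=14, EF_D=17, EF_E=22, EF_F=19) = 22; EF_G = 22+3 = 25
Expected project duration μ = 25 days. Critical path: A → E → G.

Variance along critical path = 11.111 + 2.778 + 0.111 = 14.000
σ = √14.000 = 3.742 days

3.74 days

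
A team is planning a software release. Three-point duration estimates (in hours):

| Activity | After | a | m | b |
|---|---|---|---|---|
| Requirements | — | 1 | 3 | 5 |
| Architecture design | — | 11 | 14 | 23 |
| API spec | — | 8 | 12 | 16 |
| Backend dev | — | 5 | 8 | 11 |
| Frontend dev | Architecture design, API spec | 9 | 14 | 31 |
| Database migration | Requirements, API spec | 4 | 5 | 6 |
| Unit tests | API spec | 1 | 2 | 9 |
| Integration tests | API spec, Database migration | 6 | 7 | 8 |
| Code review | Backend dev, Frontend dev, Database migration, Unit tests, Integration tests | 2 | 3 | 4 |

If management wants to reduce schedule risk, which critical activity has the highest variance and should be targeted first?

te_Requirements = (1 + 4·3 + 5)/6 = 18/6 = 3; σ²_Requirements = ((5−1)/6)² = 0.444
te_Architecture design = (11 + 4·14 + 23)/6 = 90/6 = 15; σ²_Architecture design = ((23−11)/6)² = 4.000
te_API spec = (8 + 4·12 + 16)/6 = 72/6 = 12; σ²_API spec = ((16−8)/6)² = 1.778
te_Backend dev = (5 + 4·8 + 11)/6 = 48/6 = 8; σ²_Backend dev = ((11−5)/6)² = 1.000
te_Frontend dev = (9 + 4·14 + 31)/6 = 96/6 = 16; σ²_Frontend dev = ((31−9)/6)² = 13.444
te_Database migration = (4 + 4·5 + 6)/6 = 30/6 = 5; σ²_Database migration = ((6−4)/6)² = 0.111
te_Unit tests = (1 + 4·2 + 9)/6 = 18/6 = 3; σ²_Unit tests = ((9−1)/6)² = 1.778
te_Integration tests = (6 + 4·7 + 8)/6 = 42/6 = 7; σ²_Integration tests = ((8−6)/6)² = 0.111
te_Code review = (2 + 4·3 + 4)/6 = 18/6 = 3; σ²_Code review = ((4−2)/6)² = 0.111

Forward pass:
ES_Requirements = 0; EF_Requirements = 3
ES_Architecture design = 0; EF_Architecture design = 15
ES_API spec = 0; EF_API spec = 12
ES_Backend dev = 0; EF_Backend dev = 8
ES_Frontend dev = max(EF_Architecture design=15, EF_API spec=12) = 15; EF_Frontend dev = 15+16 = 31
ES_Database migration = max(EF_Requirements=3, EF_API spec=12) = 12; EF_Database migration = 12+5 = 17
ES_Unit tests = 12; EF_Unit tests = 12+3 = 15
ES_Integration tests = max(EF_API spec=12, EF_Database migration=17) = 17; EF_Integration tests = 17+7 = 24
ES_Code review = max(EF_Backend dev=8, EF_Frontend dev=31, EF_Database migration=17, EF_Unit tests=15, EF_Integration tests=24) = 31; EF_Code review = 31+3 = 34
Expected project duration μ = 34 hours. Critical path: Architecture design → Frontend dev → Code review.

Variances on critical path: σ²_Architecture design=4.000, σ²_Frontend dev=13.444, σ²_Code review=0.111.
Largest is σ²_Frontend dev = 13.444.

Frontend dev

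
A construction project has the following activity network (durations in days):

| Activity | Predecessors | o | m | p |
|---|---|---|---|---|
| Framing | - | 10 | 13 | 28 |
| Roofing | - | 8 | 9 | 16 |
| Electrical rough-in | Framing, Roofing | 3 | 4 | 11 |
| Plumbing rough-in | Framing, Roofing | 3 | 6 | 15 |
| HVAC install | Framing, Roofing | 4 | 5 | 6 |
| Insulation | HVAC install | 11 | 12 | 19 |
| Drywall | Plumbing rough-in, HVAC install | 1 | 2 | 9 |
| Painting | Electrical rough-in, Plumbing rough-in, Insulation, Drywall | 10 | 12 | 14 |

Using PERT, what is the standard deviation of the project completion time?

3.37 days

te_Framing = (10 + 4·13 + 28)/6 = 90/6 = 15; σ²_Framing = ((28−10)/6)² = 9.000
te_Roofing = (8 + 4·9 + 16)/6 = 60/6 = 10; σ²_Roofing = ((16−8)/6)² = 1.778
te_Electrical rough-in = (3 + 4·4 + 11)/6 = 30/6 = 5; σ²_Electrical rough-in = ((11−3)/6)² = 1.778
te_Plumbing rough-in = (3 + 4·6 + 15)/6 = 42/6 = 7; σ²_Plumbing rough-in = ((15−3)/6)² = 4.000
te_HVAC install = (4 + 4·5 + 6)/6 = 30/6 = 5; σ²_HVAC install = ((6−4)/6)² = 0.111
te_Insulation = (11 + 4·12 + 19)/6 = 78/6 = 13; σ²_Insulation = ((19−11)/6)² = 1.778
te_Drywall = (1 + 4·2 + 9)/6 = 18/6 = 3; σ²_Drywall = ((9−1)/6)² = 1.778
te_Painting = (10 + 4·12 + 14)/6 = 72/6 = 12; σ²_Painting = ((14−10)/6)² = 0.444

Forward pass:
ES_Framing = 0; EF_Framing = 15
ES_Roofing = 0; EF_Roofing = 10
ES_Electrical rough-in = max(EF_Framing=15, EF_Roofing=10) = 15; EF_Electrical rough-in = 15+5 = 20
ES_Plumbing rough-in = max(EF_Framing=15, EF_Roofing=10) = 15; EF_Plumbing rough-in = 15+7 = 22
ES_HVAC install = max(EF_Framing=15, EF_Roofing=10) = 15; EF_HVAC install = 15+5 = 20
ES_Insulation = 20; EF_Insulation = 20+13 = 33
ES_Drywall = max(EF_Plumbing rough-in=22, EF_HVAC install=20) = 22; EF_Drywall = 22+3 = 25
ES_Painting = max(EF_Electrical rough-in=20, EF_Plumbing rough-in=22, EF_Insulation=33, EF_Drywall=25) = 33; EF_Painting = 33+12 = 45
Expected project duration μ = 45 days. Critical path: Framing → HVAC install → Insulation → Painting.

Variance along critical path = 9.000 + 0.111 + 1.778 + 0.444 = 11.333
σ = √11.333 = 3.367 days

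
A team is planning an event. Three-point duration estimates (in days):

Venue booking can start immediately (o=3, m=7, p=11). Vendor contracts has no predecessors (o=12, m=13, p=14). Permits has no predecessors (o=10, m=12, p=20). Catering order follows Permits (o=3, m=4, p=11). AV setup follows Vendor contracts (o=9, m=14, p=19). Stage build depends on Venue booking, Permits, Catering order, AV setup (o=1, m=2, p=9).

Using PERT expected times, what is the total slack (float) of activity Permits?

te_Venue booking = (3 + 4·7 + 11)/6 = 42/6 = 7
te_Vendor contracts = (12 + 4·13 + 14)/6 = 78/6 = 13
te_Permits = (10 + 4·12 + 20)/6 = 78/6 = 13
te_Catering order = (3 + 4·4 + 11)/6 = 30/6 = 5
te_AV setup = (9 + 4·14 + 19)/6 = 84/6 = 14
te_Stage build = (1 + 4·2 + 9)/6 = 18/6 = 3

Forward pass:
ES_Venue booking = 0; EF_Venue booking = 7
ES_Vendor contracts = 0; EF_Vendor contracts = 13
ES_Permits = 0; EF_Permits = 13
ES_Catering order = 13; EF_Catering order = 13+5 = 18
ES_AV setup = 13; EF_AV setup = 13+14 = 27
ES_Stage build = max(EF_Venue booking=7, EF_Permits=13, EF_Catering order=18, EF_AV setup=27) = 27; EF_Stage build = 27+3 = 30
Expected project duration μ = 30 days. Critical path: Vendor contracts → AV setup → Stage build.

Backward pass:
LF_Stage build = 30; LS_Stage build = 30−3 = 27
LF_AV setup = LS_Stage build = 27; LS_AV setup = 27−14 = 13
LF_Catering order = LS_Stage build = 27; LS_Catering order = 27−5 = 22
LF_Permits = min(LS_Catering order=22, LS_Stage build=27) = 22; LS_Permits = 22−13 = 9
LF_Vendor contracts = LS_AV setup = 13; LS_Vendor contracts = 13−13 = 0
LF_Venue booking = LS_Stage build = 27; LS_Venue booking = 27−7 = 20
Slack_Permits = LS_Permits − ES_Permits = 9 − 0 = 9

9 days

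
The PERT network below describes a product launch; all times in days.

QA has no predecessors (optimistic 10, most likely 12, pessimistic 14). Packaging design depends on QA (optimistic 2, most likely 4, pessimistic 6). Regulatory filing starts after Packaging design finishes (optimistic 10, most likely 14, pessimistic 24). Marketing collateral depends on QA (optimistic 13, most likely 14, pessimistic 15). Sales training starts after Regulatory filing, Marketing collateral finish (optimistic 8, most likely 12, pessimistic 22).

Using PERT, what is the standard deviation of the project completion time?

te_QA = (10 + 4·12 + 14)/6 = 72/6 = 12; σ²_QA = ((14−10)/6)² = 0.444
te_Packaging design = (2 + 4·4 + 6)/6 = 24/6 = 4; σ²_Packaging design = ((6−2)/6)² = 0.444
te_Regulatory filing = (10 + 4·14 + 24)/6 = 90/6 = 15; σ²_Regulatory filing = ((24−10)/6)² = 5.444
te_Marketing collateral = (13 + 4·14 + 15)/6 = 84/6 = 14; σ²_Marketing collateral = ((15−13)/6)² = 0.111
te_Sales training = (8 + 4·12 + 22)/6 = 78/6 = 13; σ²_Sales training = ((22−8)/6)² = 5.444

Forward pass:
ES_QA = 0; EF_QA = 12
ES_Packaging design = 12; EF_Packaging design = 12+4 = 16
ES_Regulatory filing = 16; EF_Regulatory filing = 16+15 = 31
ES_Marketing collateral = 12; EF_Marketing collateral = 12+14 = 26
ES_Sales training = max(EF_Regulatory filing=31, EF_Marketing collateral=26) = 31; EF_Sales training = 31+13 = 44
Expected project duration μ = 44 days. Critical path: QA → Packaging design → Regulatory filing → Sales training.

Variance along critical path = 0.444 + 0.444 + 5.444 + 5.444 = 11.778
σ = √11.778 = 3.432 days

3.43 days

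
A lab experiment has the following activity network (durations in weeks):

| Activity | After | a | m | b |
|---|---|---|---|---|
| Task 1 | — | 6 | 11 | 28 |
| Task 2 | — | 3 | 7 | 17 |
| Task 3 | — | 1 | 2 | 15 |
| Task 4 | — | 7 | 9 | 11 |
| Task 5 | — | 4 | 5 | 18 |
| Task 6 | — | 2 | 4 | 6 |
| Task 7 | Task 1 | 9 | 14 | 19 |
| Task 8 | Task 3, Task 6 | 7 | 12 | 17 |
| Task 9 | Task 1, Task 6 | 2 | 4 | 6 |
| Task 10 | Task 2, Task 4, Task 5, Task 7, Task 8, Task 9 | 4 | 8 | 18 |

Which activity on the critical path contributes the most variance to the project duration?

te_Task 1 = (6 + 4·11 + 28)/6 = 78/6 = 13; σ²_Task 1 = ((28−6)/6)² = 13.444
te_Task 2 = (3 + 4·7 + 17)/6 = 48/6 = 8; σ²_Task 2 = ((17−3)/6)² = 5.444
te_Task 3 = (1 + 4·2 + 15)/6 = 24/6 = 4; σ²_Task 3 = ((15−1)/6)² = 5.444
te_Task 4 = (7 + 4·9 + 11)/6 = 54/6 = 9; σ²_Task 4 = ((11−7)/6)² = 0.444
te_Task 5 = (4 + 4·5 + 18)/6 = 42/6 = 7; σ²_Task 5 = ((18−4)/6)² = 5.444
te_Task 6 = (2 + 4·4 + 6)/6 = 24/6 = 4; σ²_Task 6 = ((6−2)/6)² = 0.444
te_Task 7 = (9 + 4·14 + 19)/6 = 84/6 = 14; σ²_Task 7 = ((19−9)/6)² = 2.778
te_Task 8 = (7 + 4·12 + 17)/6 = 72/6 = 12; σ²_Task 8 = ((17−7)/6)² = 2.778
te_Task 9 = (2 + 4·4 + 6)/6 = 24/6 = 4; σ²_Task 9 = ((6−2)/6)² = 0.444
te_Task 10 = (4 + 4·8 + 18)/6 = 54/6 = 9; σ²_Task 10 = ((18−4)/6)² = 5.444

Forward pass:
ES_Task 1 = 0; EF_Task 1 = 13
ES_Task 2 = 0; EF_Task 2 = 8
ES_Task 3 = 0; EF_Task 3 = 4
ES_Task 4 = 0; EF_Task 4 = 9
ES_Task 5 = 0; EF_Task 5 = 7
ES_Task 6 = 0; EF_Task 6 = 4
ES_Task 7 = 13; EF_Task 7 = 13+14 = 27
ES_Task 8 = max(EF_Task 3=4, EF_Task 6=4) = 4; EF_Task 8 = 4+12 = 16
ES_Task 9 = max(EF_Task 1=13, EF_Task 6=4) = 13; EF_Task 9 = 13+4 = 17
ES_Task 10 = max(EF_Task 2=8, EF_Task 4=9, EF_Task 5=7, EF_Task 7=27, EF_Task 8=16, EF_Task 9=17) = 27; EF_Task 10 = 27+9 = 36
Expected project duration μ = 36 weeks. Critical path: Task 1 → Task 7 → Task 10.

Variances on critical path: σ²_Task 1=13.444, σ²_Task 7=2.778, σ²_Task 10=5.444.
Largest is σ²_Task 1 = 13.444.

Task 1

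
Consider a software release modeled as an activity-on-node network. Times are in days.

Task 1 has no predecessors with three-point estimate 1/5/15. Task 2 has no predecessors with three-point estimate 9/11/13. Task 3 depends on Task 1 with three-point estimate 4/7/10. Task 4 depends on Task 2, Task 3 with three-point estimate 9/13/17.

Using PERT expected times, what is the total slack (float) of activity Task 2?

te_Task 1 = (1 + 4·5 + 15)/6 = 36/6 = 6
te_Task 2 = (9 + 4·11 + 13)/6 = 66/6 = 11
te_Task 3 = (4 + 4·7 + 10)/6 = 42/6 = 7
te_Task 4 = (9 + 4·13 + 17)/6 = 78/6 = 13

Forward pass:
ES_Task 1 = 0; EF_Task 1 = 6
ES_Task 2 = 0; EF_Task 2 = 11
ES_Task 3 = 6; EF_Task 3 = 6+7 = 13
ES_Task 4 = max(EF_Task 2=11, EF_Task 3=13) = 13; EF_Task 4 = 13+13 = 26
Expected project duration μ = 26 days. Critical path: Task 1 → Task 3 → Task 4.

Backward pass:
LF_Task 4 = 26; LS_Task 4 = 26−13 = 13
LF_Task 3 = LS_Task 4 = 13; LS_Task 3 = 13−7 = 6
LF_Task 2 = LS_Task 4 = 13; LS_Task 2 = 13−11 = 2
LF_Task 1 = LS_Task 3 = 6; LS_Task 1 = 6−6 = 0
Slack_Task 2 = LS_Task 2 − ES_Task 2 = 2 − 0 = 2

2 days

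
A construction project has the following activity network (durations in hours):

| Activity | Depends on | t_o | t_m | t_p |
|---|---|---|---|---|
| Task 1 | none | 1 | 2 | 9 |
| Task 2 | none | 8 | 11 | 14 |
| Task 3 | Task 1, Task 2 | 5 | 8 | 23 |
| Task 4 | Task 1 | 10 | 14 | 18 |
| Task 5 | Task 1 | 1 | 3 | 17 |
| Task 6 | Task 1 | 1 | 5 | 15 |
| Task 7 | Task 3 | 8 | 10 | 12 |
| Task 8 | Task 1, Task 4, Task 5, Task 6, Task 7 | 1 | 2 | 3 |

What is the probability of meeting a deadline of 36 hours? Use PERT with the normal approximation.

te_Task 1 = (1 + 4·2 + 9)/6 = 18/6 = 3; σ²_Task 1 = ((9−1)/6)² = 1.778
te_Task 2 = (8 + 4·11 + 14)/6 = 66/6 = 11; σ²_Task 2 = ((14−8)/6)² = 1.000
te_Task 3 = (5 + 4·8 + 23)/6 = 60/6 = 10; σ²_Task 3 = ((23−5)/6)² = 9.000
te_Task 4 = (10 + 4·14 + 18)/6 = 84/6 = 14; σ²_Task 4 = ((18−10)/6)² = 1.778
te_Task 5 = (1 + 4·3 + 17)/6 = 30/6 = 5; σ²_Task 5 = ((17−1)/6)² = 7.111
te_Task 6 = (1 + 4·5 + 15)/6 = 36/6 = 6; σ²_Task 6 = ((15−1)/6)² = 5.444
te_Task 7 = (8 + 4·10 + 12)/6 = 60/6 = 10; σ²_Task 7 = ((12−8)/6)² = 0.444
te_Task 8 = (1 + 4·2 + 3)/6 = 12/6 = 2; σ²_Task 8 = ((3−1)/6)² = 0.111

Forward pass:
ES_Task 1 = 0; EF_Task 1 = 3
ES_Task 2 = 0; EF_Task 2 = 11
ES_Task 3 = max(EF_Task 1=3, EF_Task 2=11) = 11; EF_Task 3 = 11+10 = 21
ES_Task 4 = 3; EF_Task 4 = 3+14 = 17
ES_Task 5 = 3; EF_Task 5 = 3+5 = 8
ES_Task 6 = 3; EF_Task 6 = 3+6 = 9
ES_Task 7 = 21; EF_Task 7 = 21+10 = 31
ES_Task 8 = max(EF_Task 1=3, EF_Task 4=17, EF_Task 5=8, EF_Task 6=9, EF_Task 7=31) = 31; EF_Task 8 = 31+2 = 33
Expected project duration μ = 33 hours. Critical path: Task 2 → Task 3 → Task 7 → Task 8.

Variance along critical path = 1.000 + 9.000 + 0.444 + 0.111 = 10.556; σ = √10.556 = 3.249 hours.
Z = (36 − 33) / 3.249 = 0.923
P(T ≤ 36) = Φ(0.923) ≈ 0.822

0.822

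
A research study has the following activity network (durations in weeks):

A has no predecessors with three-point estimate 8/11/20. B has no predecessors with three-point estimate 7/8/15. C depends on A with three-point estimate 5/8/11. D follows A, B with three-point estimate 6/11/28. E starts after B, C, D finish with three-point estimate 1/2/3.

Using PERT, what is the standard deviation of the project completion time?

4.19 weeks

te_A = (8 + 4·11 + 20)/6 = 72/6 = 12; σ²_A = ((20−8)/6)² = 4.000
te_B = (7 + 4·8 + 15)/6 = 54/6 = 9; σ²_B = ((15−7)/6)² = 1.778
te_C = (5 + 4·8 + 11)/6 = 48/6 = 8; σ²_C = ((11−5)/6)² = 1.000
te_D = (6 + 4·11 + 28)/6 = 78/6 = 13; σ²_D = ((28−6)/6)² = 13.444
te_E = (1 + 4·2 + 3)/6 = 12/6 = 2; σ²_E = ((3−1)/6)² = 0.111

Forward pass:
ES_A = 0; EF_A = 12
ES_B = 0; EF_B = 9
ES_C = 12; EF_C = 12+8 = 20
ES_D = max(EF_A=12, EF_B=9) = 12; EF_D = 12+13 = 25
ES_E = max(EF_B=9, EF_C=20, EF_D=25) = 25; EF_E = 25+2 = 27
Expected project duration μ = 27 weeks. Critical path: A → D → E.

Variance along critical path = 4.000 + 13.444 + 0.111 = 17.556
σ = √17.556 = 4.190 weeks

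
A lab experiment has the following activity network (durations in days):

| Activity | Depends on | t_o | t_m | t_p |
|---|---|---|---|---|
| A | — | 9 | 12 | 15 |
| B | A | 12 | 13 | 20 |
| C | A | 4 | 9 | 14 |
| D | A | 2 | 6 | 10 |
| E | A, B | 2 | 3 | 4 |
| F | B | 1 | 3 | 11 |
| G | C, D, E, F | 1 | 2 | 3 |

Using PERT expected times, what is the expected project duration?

te_A = (9 + 4·12 + 15)/6 = 72/6 = 12
te_B = (12 + 4·13 + 20)/6 = 84/6 = 14
te_C = (4 + 4·9 + 14)/6 = 54/6 = 9
te_D = (2 + 4·6 + 10)/6 = 36/6 = 6
te_E = (2 + 4·3 + 4)/6 = 18/6 = 3
te_F = (1 + 4·3 + 11)/6 = 24/6 = 4
te_G = (1 + 4·2 + 3)/6 = 12/6 = 2

Forward pass:
ES_A = 0; EF_A = 12
ES_B = 12; EF_B = 12+14 = 26
ES_C = 12; EF_C = 12+9 = 21
ES_D = 12; EF_D = 12+6 = 18
ES_E = max(EF_A=12, EF_B=26) = 26; EF_E = 26+3 = 29
ES_F = 26; EF_F = 26+4 = 30
ES_G = max(EF_C=21, EF_D=18, EF_E=29, EF_F=30) = 30; EF_G = 30+2 = 32
Expected project duration μ = 32 days. Critical path: A → B → F → G.

32 days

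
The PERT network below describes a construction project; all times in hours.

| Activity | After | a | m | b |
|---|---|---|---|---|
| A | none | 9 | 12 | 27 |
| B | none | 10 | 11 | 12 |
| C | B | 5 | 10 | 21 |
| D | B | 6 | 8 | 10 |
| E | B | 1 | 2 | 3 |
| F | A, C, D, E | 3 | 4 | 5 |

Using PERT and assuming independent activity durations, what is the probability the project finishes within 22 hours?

0.070

te_A = (9 + 4·12 + 27)/6 = 84/6 = 14; σ²_A = ((27−9)/6)² = 9.000
te_B = (10 + 4·11 + 12)/6 = 66/6 = 11; σ²_B = ((12−10)/6)² = 0.111
te_C = (5 + 4·10 + 21)/6 = 66/6 = 11; σ²_C = ((21−5)/6)² = 7.111
te_D = (6 + 4·8 + 10)/6 = 48/6 = 8; σ²_D = ((10−6)/6)² = 0.444
te_E = (1 + 4·2 + 3)/6 = 12/6 = 2; σ²_E = ((3−1)/6)² = 0.111
te_F = (3 + 4·4 + 5)/6 = 24/6 = 4; σ²_F = ((5−3)/6)² = 0.111

Forward pass:
ES_A = 0; EF_A = 14
ES_B = 0; EF_B = 11
ES_C = 11; EF_C = 11+11 = 22
ES_D = 11; EF_D = 11+8 = 19
ES_E = 11; EF_E = 11+2 = 13
ES_F = max(EF_A=14, EF_C=22, EF_D=19, EF_E=13) = 22; EF_F = 22+4 = 26
Expected project duration μ = 26 hours. Critical path: B → C → F.

Variance along critical path = 0.111 + 7.111 + 0.111 = 7.333; σ = √7.333 = 2.708 hours.
Z = (22 − 26) / 2.708 = -1.477
P(T ≤ 22) = Φ(-1.477) ≈ 0.070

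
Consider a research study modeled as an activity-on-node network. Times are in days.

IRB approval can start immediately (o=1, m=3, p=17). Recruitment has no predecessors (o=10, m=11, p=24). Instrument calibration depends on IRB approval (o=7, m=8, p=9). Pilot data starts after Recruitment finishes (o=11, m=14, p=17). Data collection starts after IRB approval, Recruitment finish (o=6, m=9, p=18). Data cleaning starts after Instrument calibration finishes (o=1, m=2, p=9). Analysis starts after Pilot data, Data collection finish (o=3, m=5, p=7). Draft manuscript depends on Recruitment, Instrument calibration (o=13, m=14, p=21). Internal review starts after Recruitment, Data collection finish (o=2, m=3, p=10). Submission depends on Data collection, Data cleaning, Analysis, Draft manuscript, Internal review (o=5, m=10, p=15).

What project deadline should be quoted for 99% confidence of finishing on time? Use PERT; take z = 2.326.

te_IRB approval = (1 + 4·3 + 17)/6 = 30/6 = 5; σ²_IRB approval = ((17−1)/6)² = 7.111
te_Recruitment = (10 + 4·11 + 24)/6 = 78/6 = 13; σ²_Recruitment = ((24−10)/6)² = 5.444
te_Instrument calibration = (7 + 4·8 + 9)/6 = 48/6 = 8; σ²_Instrument calibration = ((9−7)/6)² = 0.111
te_Pilot data = (11 + 4·14 + 17)/6 = 84/6 = 14; σ²_Pilot data = ((17−11)/6)² = 1.000
te_Data collection = (6 + 4·9 + 18)/6 = 60/6 = 10; σ²_Data collection = ((18−6)/6)² = 4.000
te_Data cleaning = (1 + 4·2 + 9)/6 = 18/6 = 3; σ²_Data cleaning = ((9−1)/6)² = 1.778
te_Analysis = (3 + 4·5 + 7)/6 = 30/6 = 5; σ²_Analysis = ((7−3)/6)² = 0.444
te_Draft manuscript = (13 + 4·14 + 21)/6 = 90/6 = 15; σ²_Draft manuscript = ((21−13)/6)² = 1.778
te_Internal review = (2 + 4·3 + 10)/6 = 24/6 = 4; σ²_Internal review = ((10−2)/6)² = 1.778
te_Submission = (5 + 4·10 + 15)/6 = 60/6 = 10; σ²_Submission = ((15−5)/6)² = 2.778

Forward pass:
ES_IRB approval = 0; EF_IRB approval = 5
ES_Recruitment = 0; EF_Recruitment = 13
ES_Instrument calibration = 5; EF_Instrument calibration = 5+8 = 13
ES_Pilot data = 13; EF_Pilot data = 13+14 = 27
ES_Data collection = max(EF_IRB approval=5, EF_Recruitment=13) = 13; EF_Data collection = 13+10 = 23
ES_Data cleaning = 13; EF_Data cleaning = 13+3 = 16
ES_Analysis = max(EF_Pilot data=27, EF_Data collection=23) = 27; EF_Analysis = 27+5 = 32
ES_Draft manuscript = max(EF_Recruitment=13, EF_Instrument calibration=13) = 13; EF_Draft manuscript = 13+15 = 28
ES_Internal review = max(EF_Recruitment=13, EF_Data collection=23) = 23; EF_Internal review = 23+4 = 27
ES_Submission = max(EF_Data collection=23, EF_Data cleaning=16, EF_Analysis=32, EF_Draft manuscript=28, EF_Internal review=27) = 32; EF_Submission = 32+10 = 42
Expected project duration μ = 42 days. Critical path: Recruitment → Pilot data → Analysis → Submission.

Variance along critical path = 5.444 + 1.000 + 0.444 + 2.778 = 9.667; σ = 3.109 days.
D = μ + z·σ = 42 + 2.326·3.109 = 49.2 days

49.2 days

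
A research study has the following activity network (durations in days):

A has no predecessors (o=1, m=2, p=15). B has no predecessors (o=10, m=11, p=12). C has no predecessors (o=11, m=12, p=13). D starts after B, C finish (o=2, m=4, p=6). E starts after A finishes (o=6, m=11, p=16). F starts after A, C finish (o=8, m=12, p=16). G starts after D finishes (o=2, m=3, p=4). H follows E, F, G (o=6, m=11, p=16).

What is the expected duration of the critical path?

te_A = (1 + 4·2 + 15)/6 = 24/6 = 4
te_B = (10 + 4·11 + 12)/6 = 66/6 = 11
te_C = (11 + 4·12 + 13)/6 = 72/6 = 12
te_D = (2 + 4·4 + 6)/6 = 24/6 = 4
te_E = (6 + 4·11 + 16)/6 = 66/6 = 11
te_F = (8 + 4·12 + 16)/6 = 72/6 = 12
te_G = (2 + 4·3 + 4)/6 = 18/6 = 3
te_H = (6 + 4·11 + 16)/6 = 66/6 = 11

Forward pass:
ES_A = 0; EF_A = 4
ES_B = 0; EF_B = 11
ES_C = 0; EF_C = 12
ES_D = max(EF_B=11, EF_C=12) = 12; EF_D = 12+4 = 16
ES_E = 4; EF_E = 4+11 = 15
ES_F = max(EF_A=4, EF_C=12) = 12; EF_F = 12+12 = 24
ES_G = 16; EF_G = 16+3 = 19
ES_H = max(EF_E=15, EF_F=24, EF_G=19) = 24; EF_H = 24+11 = 35
Expected project duration μ = 35 days. Critical path: C → F → H.

35 days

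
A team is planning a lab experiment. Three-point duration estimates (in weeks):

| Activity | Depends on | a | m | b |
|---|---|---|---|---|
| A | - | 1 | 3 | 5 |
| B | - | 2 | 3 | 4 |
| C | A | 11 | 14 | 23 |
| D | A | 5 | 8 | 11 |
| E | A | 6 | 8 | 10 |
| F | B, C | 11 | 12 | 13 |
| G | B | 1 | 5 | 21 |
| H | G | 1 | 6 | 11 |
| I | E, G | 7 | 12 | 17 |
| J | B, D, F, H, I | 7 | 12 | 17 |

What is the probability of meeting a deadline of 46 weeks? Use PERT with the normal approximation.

te_A = (1 + 4·3 + 5)/6 = 18/6 = 3; σ²_A = ((5−1)/6)² = 0.444
te_B = (2 + 4·3 + 4)/6 = 18/6 = 3; σ²_B = ((4−2)/6)² = 0.111
te_C = (11 + 4·14 + 23)/6 = 90/6 = 15; σ²_C = ((23−11)/6)² = 4.000
te_D = (5 + 4·8 + 11)/6 = 48/6 = 8; σ²_D = ((11−5)/6)² = 1.000
te_E = (6 + 4·8 + 10)/6 = 48/6 = 8; σ²_E = ((10−6)/6)² = 0.444
te_F = (11 + 4·12 + 13)/6 = 72/6 = 12; σ²_F = ((13−11)/6)² = 0.111
te_G = (1 + 4·5 + 21)/6 = 42/6 = 7; σ²_G = ((21−1)/6)² = 11.111
te_H = (1 + 4·6 + 11)/6 = 36/6 = 6; σ²_H = ((11−1)/6)² = 2.778
te_I = (7 + 4·12 + 17)/6 = 72/6 = 12; σ²_I = ((17−7)/6)² = 2.778
te_J = (7 + 4·12 + 17)/6 = 72/6 = 12; σ²_J = ((17−7)/6)² = 2.778

Forward pass:
ES_A = 0; EF_A = 3
ES_B = 0; EF_B = 3
ES_C = 3; EF_C = 3+15 = 18
ES_D = 3; EF_D = 3+8 = 11
ES_E = 3; EF_E = 3+8 = 11
ES_F = max(EF_B=3, EF_C=18) = 18; EF_F = 18+12 = 30
ES_G = 3; EF_G = 3+7 = 10
ES_H = 10; EF_H = 10+6 = 16
ES_I = max(EF_E=11, EF_G=10) = 11; EF_I = 11+12 = 23
ES_J = max(EF_B=3, EF_D=11, EF_F=30, EF_H=16, EF_I=23) = 30; EF_J = 30+12 = 42
Expected project duration μ = 42 weeks. Critical path: A → C → F → J.

Variance along critical path = 0.444 + 4.000 + 0.111 + 2.778 = 7.333; σ = √7.333 = 2.708 weeks.
Z = (46 − 42) / 2.708 = 1.477
P(T ≤ 46) = Φ(1.477) ≈ 0.930

0.930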